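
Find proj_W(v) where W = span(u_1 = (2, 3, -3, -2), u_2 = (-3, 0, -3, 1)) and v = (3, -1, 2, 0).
proj_W(v) = (1077/493, -126/493, 1287/493, -303/493)

Set up U = [u_1 | ... | u_2] ∈ R^(4×2). The projector onto W = col(U) is P = U (U^T U)^(-1) U^T.
Compute U^T U =
  [26, 1]
  [1, 19],
and U^T v = (-3, -15).
Solve U^T U · c = U^T v for the coefficients: c = (-42/493, -387/493). The projection is proj_W(v) = U c.
Check: (v - proj_W(v)) · u_1 = 0  (should be 0).
Check: (v - proj_W(v)) · u_2 = 0  (should be 0).
Result: proj_W(v) = (1077/493, -126/493, 1287/493, -303/493).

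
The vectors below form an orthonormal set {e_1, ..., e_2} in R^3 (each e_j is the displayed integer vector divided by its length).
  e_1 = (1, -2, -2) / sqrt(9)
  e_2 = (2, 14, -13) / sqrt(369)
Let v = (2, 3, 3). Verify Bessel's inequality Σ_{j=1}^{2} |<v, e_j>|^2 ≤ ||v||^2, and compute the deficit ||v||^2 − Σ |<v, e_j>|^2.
Σ |<v, e_j>|^2 = 461/41; ||v||^2 = 22; deficit = 441/41

Write each e_j = u_j / sqrt(<u_j, u_j>) where u_j is the displayed integer vector. Then <v, e_j> = <v, u_j> / sqrt(<u_j, u_j>), so |<v, e_j>|^2 = <v, u_j>^2 / <u_j, u_j>.
Coefficients: <v, e_1> = -10/sqrt(9), <v, e_2> = 7/sqrt(369).
Square and sum: Σ |<v, e_j>|^2 = 461/41.
Compute ||v||^2 = v·v = 22.
Deficit = 22 − 461/41 = 441/41 ≥ 0, confirming Bessel's inequality. (The deficit equals ||v − Σ <v,e_j> e_j||^2, the squared distance from v to span{e_j}.)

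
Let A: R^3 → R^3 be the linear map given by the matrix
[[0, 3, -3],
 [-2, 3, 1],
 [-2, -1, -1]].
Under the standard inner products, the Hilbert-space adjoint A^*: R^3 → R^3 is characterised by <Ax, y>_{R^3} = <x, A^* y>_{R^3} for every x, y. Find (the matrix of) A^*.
A^* = A^T =
[[0, -2, -2],
 [3, 3, -1],
 [-3, 1, -1]]

For real matrices with standard dot products, the defining identity <Ax, y> = <x, A^* y> gives (Ax)^T y = x^T (A^*) y, i.e. x^T A^T y = x^T (A^*) y. Since this holds for all x, y, we must have A^* = A^T. Therefore
A^* =
[[0, -2, -2],
 [3, 3, -1],
 [-3, 1, -1]].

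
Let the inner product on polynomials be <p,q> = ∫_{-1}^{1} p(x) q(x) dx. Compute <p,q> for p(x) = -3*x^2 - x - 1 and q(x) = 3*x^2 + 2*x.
<p,q> = -104/15

Expand the product: p(x)·q(x) = -9*x^4 - 9*x^3 - 5*x^2 - 2*x.
∫_{-1}^{1} of each monomial x^k gives [2/(k+1) if k even, 0 if k odd]. Integrating term-by-term (or equivalently evaluating the antiderivative F(x) = -9*x^5/5 - 9*x^4/4 - 5*x^3/3 - x^2 at the endpoints):
  F(1) − F(−1) = -403/60 − (13/60) = -104/15.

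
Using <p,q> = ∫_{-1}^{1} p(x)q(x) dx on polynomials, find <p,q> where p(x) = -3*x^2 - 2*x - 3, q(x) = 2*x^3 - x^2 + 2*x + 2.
<p,q> = -256/15

Expand the product: p(x)·q(x) = -6*x^5 - x^4 - 10*x^3 - 7*x^2 - 10*x - 6.
∫_{-1}^{1} of each monomial x^k gives [2/(k+1) if k even, 0 if k odd]. Integrating term-by-term (or equivalently evaluating the antiderivative F(x) = -x^6 - x^5/5 - 5*x^4/2 - 7*x^3/3 - 5*x^2 - 6*x at the endpoints):
  F(1) − F(−1) = -511/30 − (1/30) = -256/15.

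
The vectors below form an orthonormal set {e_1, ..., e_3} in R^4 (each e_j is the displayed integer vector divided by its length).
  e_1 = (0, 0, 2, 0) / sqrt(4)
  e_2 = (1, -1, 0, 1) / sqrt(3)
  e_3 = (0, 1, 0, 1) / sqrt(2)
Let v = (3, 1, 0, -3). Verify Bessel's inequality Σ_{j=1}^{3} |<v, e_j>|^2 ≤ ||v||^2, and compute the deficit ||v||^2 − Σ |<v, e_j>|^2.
Σ |<v, e_j>|^2 = 7/3; ||v||^2 = 19; deficit = 50/3

Write each e_j = u_j / sqrt(<u_j, u_j>) where u_j is the displayed integer vector. Then <v, e_j> = <v, u_j> / sqrt(<u_j, u_j>), so |<v, e_j>|^2 = <v, u_j>^2 / <u_j, u_j>.
Coefficients: <v, e_1> = 0/sqrt(4), <v, e_2> = -1/sqrt(3), <v, e_3> = -2/sqrt(2).
Square and sum: Σ |<v, e_j>|^2 = 7/3.
Compute ||v||^2 = v·v = 19.
Deficit = 19 − 7/3 = 50/3 ≥ 0, confirming Bessel's inequality. (The deficit equals ||v − Σ <v,e_j> e_j||^2, the squared distance from v to span{e_j}.)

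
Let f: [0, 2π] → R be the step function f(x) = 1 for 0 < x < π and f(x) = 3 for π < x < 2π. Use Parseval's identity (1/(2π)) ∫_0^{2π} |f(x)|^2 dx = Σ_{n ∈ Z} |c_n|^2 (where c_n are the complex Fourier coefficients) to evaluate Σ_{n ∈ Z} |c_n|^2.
Σ |c_n|^2 = 5

Parseval equates the L^2 energy of f (normalised by 1/(2π)) with the ℓ^2 sum of its Fourier coefficients: (1/(2π)) ∫_0^{2π} |f|^2 = Σ |c_n|^2.
Compute the left side: (1/(2π)) [∫_0^π 1^2 dx + ∫_π^{2π} 3^2 dx] = (1/(2π)) · (1π + 9π) = (1 + 9)/2 = 5.
So Σ_{n ∈ Z} |c_n|^2 = 5.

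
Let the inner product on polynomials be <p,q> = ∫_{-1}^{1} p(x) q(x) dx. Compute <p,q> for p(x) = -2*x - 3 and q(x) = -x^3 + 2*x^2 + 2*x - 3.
<p,q> = 182/15

Expand the product: p(x)·q(x) = 2*x^4 - x^3 - 10*x^2 + 9.
∫_{-1}^{1} of each monomial x^k gives [2/(k+1) if k even, 0 if k odd]. Integrating term-by-term (or equivalently evaluating the antiderivative F(x) = 2*x^5/5 - x^4/4 - 10*x^3/3 + 9*x at the endpoints):
  F(1) − F(−1) = 349/60 − (-379/60) = 182/15.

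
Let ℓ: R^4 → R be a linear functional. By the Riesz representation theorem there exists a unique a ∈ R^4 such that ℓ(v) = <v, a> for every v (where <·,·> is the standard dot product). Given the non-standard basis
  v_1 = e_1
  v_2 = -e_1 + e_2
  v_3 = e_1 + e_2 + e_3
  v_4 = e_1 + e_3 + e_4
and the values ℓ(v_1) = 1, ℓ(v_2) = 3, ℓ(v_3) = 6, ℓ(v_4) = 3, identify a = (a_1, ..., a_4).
a = (1, 4, 1, 1)

Write a = (a_1, ..., a_4) in the standard basis. For each basis vector v_i, ℓ(v_i) = <v_i, a> is a linear equation in the a_j's. Collect the n equations into a matrix system V a = ℓ, where row i of V is v_i (expressed in the standard basis). Since V is invertible (lower-triangular with 1s on the diagonal, up to permutation), solve by back-substitution:
  V =
[[1, 0, 0, 0],
 [-1, 1, 0, 0],
 [1, 1, 1, 0],
 [1, 0, 1, 1]]
  V a = (1, 3, 6, 3)
Solving gives a = (1, 4, 1, 1).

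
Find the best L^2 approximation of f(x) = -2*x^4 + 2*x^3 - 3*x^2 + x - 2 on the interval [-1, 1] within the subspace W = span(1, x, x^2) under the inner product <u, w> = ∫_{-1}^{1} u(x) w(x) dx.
g(x) = -33*x^2/7 + 11*x/5 - 64/35

The best approximation g ∈ W is the orthogonal projection of f onto W. Writing g = a_0 + a_1 x + a_2 x^2, the coefficients solve the normal equations G · a = b where
  G_{ij} = <φ_i, φ_j> and b_i = <f, φ_i>, with φ_0 = 1, φ_1 = x, φ_2 = x^2.
G =
  [2, 0, 2/3]
  [0, 2/3, 0]
  [2/3, 0, 2/5],
b = (-34/5, 22/15, -326/105).
Solving gives a_0 = -64/35, a_1 = 11/5, a_2 = -33/7, so
  g(x) = -33*x^2/7 + 11*x/5 - 64/35.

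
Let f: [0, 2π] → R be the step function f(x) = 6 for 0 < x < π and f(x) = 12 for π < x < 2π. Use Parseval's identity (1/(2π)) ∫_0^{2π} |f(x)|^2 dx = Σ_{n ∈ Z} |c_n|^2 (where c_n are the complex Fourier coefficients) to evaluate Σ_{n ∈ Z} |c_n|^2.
Σ |c_n|^2 = 90

Parseval equates the L^2 energy of f (normalised by 1/(2π)) with the ℓ^2 sum of its Fourier coefficients: (1/(2π)) ∫_0^{2π} |f|^2 = Σ |c_n|^2.
Compute the left side: (1/(2π)) [∫_0^π 6^2 dx + ∫_π^{2π} 12^2 dx] = (1/(2π)) · (36π + 144π) = (36 + 144)/2 = 90.
So Σ_{n ∈ Z} |c_n|^2 = 90.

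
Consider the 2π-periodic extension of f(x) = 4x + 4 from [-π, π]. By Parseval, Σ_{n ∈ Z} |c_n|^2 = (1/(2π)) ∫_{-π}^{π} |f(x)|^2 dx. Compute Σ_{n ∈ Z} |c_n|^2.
Σ |c_n|^2 = 16π^2/3 + 16

Expand and integrate term by term over [-π, π]:
  ∫ (4x)^2 dx = 16·(2π^3/3); ∫ 2·4·(4)·x dx = 0 (odd integrand); ∫ 4^2 dx = 16·2π.
So (1/(2π)) ∫_{-π}^{π} (4x + 4)^2 dx = 16π^2/3 + 16 = 16π^2/3 + 16.
Parseval ⇒ Σ |c_n|^2 = 16π^2/3 + 16.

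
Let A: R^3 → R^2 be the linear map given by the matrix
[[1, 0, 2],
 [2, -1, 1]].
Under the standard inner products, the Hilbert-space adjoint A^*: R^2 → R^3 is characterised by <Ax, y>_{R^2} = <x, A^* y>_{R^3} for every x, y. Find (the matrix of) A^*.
A^* = A^T =
[[1, 2],
 [0, -1],
 [2, 1]]

For real matrices with standard dot products, the defining identity <Ax, y> = <x, A^* y> gives (Ax)^T y = x^T (A^*) y, i.e. x^T A^T y = x^T (A^*) y. Since this holds for all x, y, we must have A^* = A^T. Therefore
A^* =
[[1, 2],
 [0, -1],
 [2, 1]].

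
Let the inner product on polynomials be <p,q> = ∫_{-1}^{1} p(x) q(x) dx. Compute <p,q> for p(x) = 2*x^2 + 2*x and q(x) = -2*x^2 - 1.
<p,q> = -44/15

Expand the product: p(x)·q(x) = -4*x^4 - 4*x^3 - 2*x^2 - 2*x.
∫_{-1}^{1} of each monomial x^k gives [2/(k+1) if k even, 0 if k odd]. Integrating term-by-term (or equivalently evaluating the antiderivative F(x) = -4*x^5/5 - x^4 - 2*x^3/3 - x^2 at the endpoints):
  F(1) − F(−1) = -52/15 − (-8/15) = -44/15.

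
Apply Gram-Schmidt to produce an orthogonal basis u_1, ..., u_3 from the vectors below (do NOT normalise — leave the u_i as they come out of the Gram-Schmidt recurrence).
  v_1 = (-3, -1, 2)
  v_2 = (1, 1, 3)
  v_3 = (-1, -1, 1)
Orthogonal basis:
  u_1 = (-3, -1, 2)
  u_2 = (10/7, 8/7, 19/7)
  u_3 = (4/15, -44/75, 8/75)

Apply the Gram-Schmidt recurrence
  u_1 = v_1
  u_i = v_i − Σ_{j<i} ((v_i · u_j) / (u_j · u_j)) · u_j.

Step by step this gives:
  u_1 = (-3, -1, 2)
  u_2 = (10/7, 8/7, 19/7)
  u_3 = (4/15, -44/75, 8/75)

Orthogonality check:
  u_2 · u_1 = 0 (should be 0)
  u_3 · u_1 = 0 (should be 0)
  u_3 · u_2 = 0 (should be 0)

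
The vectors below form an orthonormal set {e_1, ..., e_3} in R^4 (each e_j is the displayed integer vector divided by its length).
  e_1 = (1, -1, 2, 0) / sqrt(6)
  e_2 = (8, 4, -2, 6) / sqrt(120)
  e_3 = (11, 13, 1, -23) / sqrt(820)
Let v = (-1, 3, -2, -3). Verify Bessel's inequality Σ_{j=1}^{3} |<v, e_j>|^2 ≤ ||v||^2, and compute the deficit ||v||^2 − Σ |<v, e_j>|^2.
Σ |<v, e_j>|^2 = 3691/164; ||v||^2 = 23; deficit = 81/164

Write each e_j = u_j / sqrt(<u_j, u_j>) where u_j is the displayed integer vector. Then <v, e_j> = <v, u_j> / sqrt(<u_j, u_j>), so |<v, e_j>|^2 = <v, u_j>^2 / <u_j, u_j>.
Coefficients: <v, e_1> = -8/sqrt(6), <v, e_2> = -10/sqrt(120), <v, e_3> = 95/sqrt(820).
Square and sum: Σ |<v, e_j>|^2 = 3691/164.
Compute ||v||^2 = v·v = 23.
Deficit = 23 − 3691/164 = 81/164 ≥ 0, confirming Bessel's inequality. (The deficit equals ||v − Σ <v,e_j> e_j||^2, the squared distance from v to span{e_j}.)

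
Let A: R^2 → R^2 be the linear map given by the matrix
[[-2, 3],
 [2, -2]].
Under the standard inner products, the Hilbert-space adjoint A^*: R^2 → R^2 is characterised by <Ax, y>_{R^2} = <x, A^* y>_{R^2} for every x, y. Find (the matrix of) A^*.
A^* = A^T =
[[-2, 2],
 [3, -2]]

For real matrices with standard dot products, the defining identity <Ax, y> = <x, A^* y> gives (Ax)^T y = x^T (A^*) y, i.e. x^T A^T y = x^T (A^*) y. Since this holds for all x, y, we must have A^* = A^T. Therefore
A^* =
[[-2, 2],
 [3, -2]].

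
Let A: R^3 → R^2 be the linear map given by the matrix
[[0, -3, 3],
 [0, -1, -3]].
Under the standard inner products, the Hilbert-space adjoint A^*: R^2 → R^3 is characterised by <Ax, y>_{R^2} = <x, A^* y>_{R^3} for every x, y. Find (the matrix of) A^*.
A^* = A^T =
[[0, 0],
 [-3, -1],
 [3, -3]]

For real matrices with standard dot products, the defining identity <Ax, y> = <x, A^* y> gives (Ax)^T y = x^T (A^*) y, i.e. x^T A^T y = x^T (A^*) y. Since this holds for all x, y, we must have A^* = A^T. Therefore
A^* =
[[0, 0],
 [-3, -1],
 [3, -3]].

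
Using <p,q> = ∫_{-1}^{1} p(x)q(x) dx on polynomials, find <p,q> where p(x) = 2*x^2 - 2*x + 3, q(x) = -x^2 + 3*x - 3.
<p,q> = -144/5

Expand the product: p(x)·q(x) = -2*x^4 + 8*x^3 - 15*x^2 + 15*x - 9.
∫_{-1}^{1} of each monomial x^k gives [2/(k+1) if k even, 0 if k odd]. Integrating term-by-term (or equivalently evaluating the antiderivative F(x) = -2*x^5/5 + 2*x^4 - 5*x^3 + 15*x^2/2 - 9*x at the endpoints):
  F(1) − F(−1) = -49/10 − (239/10) = -144/5.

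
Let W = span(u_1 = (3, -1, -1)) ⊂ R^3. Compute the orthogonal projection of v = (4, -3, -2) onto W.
proj_W(v) = (51/11, -17/11, -17/11)

Set up U = [u_1 | ... | u_1] ∈ R^(3×1). The projector onto W = col(U) is P = U (U^T U)^(-1) U^T.
Compute U^T U =
  [11],
and U^T v = (17).
Solve U^T U · c = U^T v for the coefficients: c = (17/11). The projection is proj_W(v) = U c.
Check: (v - proj_W(v)) · u_1 = 0  (should be 0).
Result: proj_W(v) = (51/11, -17/11, -17/11).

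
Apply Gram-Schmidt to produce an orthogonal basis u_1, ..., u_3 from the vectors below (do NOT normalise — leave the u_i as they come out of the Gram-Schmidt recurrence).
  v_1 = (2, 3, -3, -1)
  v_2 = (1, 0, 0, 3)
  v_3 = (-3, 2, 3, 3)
Orthogonal basis:
  u_1 = (2, 3, -3, -1)
  u_2 = (25/23, 3/23, -3/23, 68/23)
  u_3 = (-585/229, 800/229, 345/229, 195/229)

Apply the Gram-Schmidt recurrence
  u_1 = v_1
  u_i = v_i − Σ_{j<i} ((v_i · u_j) / (u_j · u_j)) · u_j.

Step by step this gives:
  u_1 = (2, 3, -3, -1)
  u_2 = (25/23, 3/23, -3/23, 68/23)
  u_3 = (-585/229, 800/229, 345/229, 195/229)

Orthogonality check:
  u_2 · u_1 = 0 (should be 0)
  u_3 · u_1 = 0 (should be 0)
  u_3 · u_2 = 0 (should be 0)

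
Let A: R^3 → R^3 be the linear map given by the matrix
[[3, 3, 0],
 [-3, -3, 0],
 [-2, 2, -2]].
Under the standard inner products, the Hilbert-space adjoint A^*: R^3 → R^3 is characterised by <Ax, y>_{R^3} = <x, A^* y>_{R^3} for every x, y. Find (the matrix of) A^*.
A^* = A^T =
[[3, -3, -2],
 [3, -3, 2],
 [0, 0, -2]]

For real matrices with standard dot products, the defining identity <Ax, y> = <x, A^* y> gives (Ax)^T y = x^T (A^*) y, i.e. x^T A^T y = x^T (A^*) y. Since this holds for all x, y, we must have A^* = A^T. Therefore
A^* =
[[3, -3, -2],
 [3, -3, 2],
 [0, 0, -2]].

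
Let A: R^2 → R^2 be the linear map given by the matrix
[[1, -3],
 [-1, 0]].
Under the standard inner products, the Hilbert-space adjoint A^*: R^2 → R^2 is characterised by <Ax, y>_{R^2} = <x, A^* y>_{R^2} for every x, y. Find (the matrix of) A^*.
A^* = A^T =
[[1, -1],
 [-3, 0]]

For real matrices with standard dot products, the defining identity <Ax, y> = <x, A^* y> gives (Ax)^T y = x^T (A^*) y, i.e. x^T A^T y = x^T (A^*) y. Since this holds for all x, y, we must have A^* = A^T. Therefore
A^* =
[[1, -1],
 [-3, 0]].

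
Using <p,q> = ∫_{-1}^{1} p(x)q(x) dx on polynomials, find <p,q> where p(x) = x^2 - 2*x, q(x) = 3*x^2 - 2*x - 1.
<p,q> = 16/5

Expand the product: p(x)·q(x) = 3*x^4 - 8*x^3 + 3*x^2 + 2*x.
∫_{-1}^{1} of each monomial x^k gives [2/(k+1) if k even, 0 if k odd]. Integrating term-by-term (or equivalently evaluating the antiderivative F(x) = 3*x^5/5 - 2*x^4 + x^3 + x^2 at the endpoints):
  F(1) − F(−1) = 3/5 − (-13/5) = 16/5.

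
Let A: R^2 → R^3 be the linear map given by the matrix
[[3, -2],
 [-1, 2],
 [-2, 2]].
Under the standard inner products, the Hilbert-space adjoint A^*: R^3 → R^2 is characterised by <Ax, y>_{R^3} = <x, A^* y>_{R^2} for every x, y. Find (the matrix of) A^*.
A^* = A^T =
[[3, -1, -2],
 [-2, 2, 2]]

For real matrices with standard dot products, the defining identity <Ax, y> = <x, A^* y> gives (Ax)^T y = x^T (A^*) y, i.e. x^T A^T y = x^T (A^*) y. Since this holds for all x, y, we must have A^* = A^T. Therefore
A^* =
[[3, -1, -2],
 [-2, 2, 2]].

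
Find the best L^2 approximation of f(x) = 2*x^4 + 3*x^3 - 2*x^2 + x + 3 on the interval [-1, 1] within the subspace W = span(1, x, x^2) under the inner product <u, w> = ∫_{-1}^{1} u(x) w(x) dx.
g(x) = -2*x^2/7 + 14*x/5 + 99/35

The best approximation g ∈ W is the orthogonal projection of f onto W. Writing g = a_0 + a_1 x + a_2 x^2, the coefficients solve the normal equations G · a = b where
  G_{ij} = <φ_i, φ_j> and b_i = <f, φ_i>, with φ_0 = 1, φ_1 = x, φ_2 = x^2.
G =
  [2, 0, 2/3]
  [0, 2/3, 0]
  [2/3, 0, 2/5],
b = (82/15, 28/15, 62/35).
Solving gives a_0 = 99/35, a_1 = 14/5, a_2 = -2/7, so
  g(x) = -2*x^2/7 + 14*x/5 + 99/35.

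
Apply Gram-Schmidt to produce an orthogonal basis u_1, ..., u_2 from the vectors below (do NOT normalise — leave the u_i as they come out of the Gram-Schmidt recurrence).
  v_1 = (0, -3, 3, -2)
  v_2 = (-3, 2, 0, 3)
Orthogonal basis:
  u_1 = (0, -3, 3, -2)
  u_2 = (-3, 4/11, 18/11, 21/11)

Apply the Gram-Schmidt recurrence
  u_1 = v_1
  u_i = v_i − Σ_{j<i} ((v_i · u_j) / (u_j · u_j)) · u_j.

Step by step this gives:
  u_1 = (0, -3, 3, -2)
  u_2 = (-3, 4/11, 18/11, 21/11)

Orthogonality check:
  u_2 · u_1 = 0 (should be 0)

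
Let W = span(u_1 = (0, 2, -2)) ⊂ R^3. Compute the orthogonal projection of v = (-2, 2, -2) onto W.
proj_W(v) = (0, 2, -2)

Set up U = [u_1 | ... | u_1] ∈ R^(3×1). The projector onto W = col(U) is P = U (U^T U)^(-1) U^T.
Compute U^T U =
  [8],
and U^T v = (8).
Solve U^T U · c = U^T v for the coefficients: c = (1). The projection is proj_W(v) = U c.
Check: (v - proj_W(v)) · u_1 = 0  (should be 0).
Result: proj_W(v) = (0, 2, -2).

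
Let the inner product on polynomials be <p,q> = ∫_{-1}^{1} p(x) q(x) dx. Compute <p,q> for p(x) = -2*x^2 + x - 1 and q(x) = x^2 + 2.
<p,q> = -122/15

Expand the product: p(x)·q(x) = -2*x^4 + x^3 - 5*x^2 + 2*x - 2.
∫_{-1}^{1} of each monomial x^k gives [2/(k+1) if k even, 0 if k odd]. Integrating term-by-term (or equivalently evaluating the antiderivative F(x) = -2*x^5/5 + x^4/4 - 5*x^3/3 + x^2 - 2*x at the endpoints):
  F(1) − F(−1) = -169/60 − (319/60) = -122/15.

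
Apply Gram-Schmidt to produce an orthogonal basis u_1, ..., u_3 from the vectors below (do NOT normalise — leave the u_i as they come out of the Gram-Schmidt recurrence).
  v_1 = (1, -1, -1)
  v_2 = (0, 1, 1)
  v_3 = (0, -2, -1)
Orthogonal basis:
  u_1 = (1, -1, -1)
  u_2 = (2/3, 1/3, 1/3)
  u_3 = (0, -1/2, 1/2)

Apply the Gram-Schmidt recurrence
  u_1 = v_1
  u_i = v_i − Σ_{j<i} ((v_i · u_j) / (u_j · u_j)) · u_j.

Step by step this gives:
  u_1 = (1, -1, -1)
  u_2 = (2/3, 1/3, 1/3)
  u_3 = (0, -1/2, 1/2)

Orthogonality check:
  u_2 · u_1 = 0 (should be 0)
  u_3 · u_1 = 0 (should be 0)
  u_3 · u_2 = 0 (should be 0)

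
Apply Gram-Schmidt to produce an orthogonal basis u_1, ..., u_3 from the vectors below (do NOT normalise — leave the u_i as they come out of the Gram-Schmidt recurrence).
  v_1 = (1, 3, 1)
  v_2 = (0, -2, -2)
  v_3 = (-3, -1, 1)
Orthogonal basis:
  u_1 = (1, 3, 1)
  u_2 = (8/11, 2/11, -14/11)
  u_3 = (-4/3, 2/3, -2/3)

Apply the Gram-Schmidt recurrence
  u_1 = v_1
  u_i = v_i − Σ_{j<i} ((v_i · u_j) / (u_j · u_j)) · u_j.

Step by step this gives:
  u_1 = (1, 3, 1)
  u_2 = (8/11, 2/11, -14/11)
  u_3 = (-4/3, 2/3, -2/3)

Orthogonality check:
  u_2 · u_1 = 0 (should be 0)
  u_3 · u_1 = 0 (should be 0)
  u_3 · u_2 = 0 (should be 0)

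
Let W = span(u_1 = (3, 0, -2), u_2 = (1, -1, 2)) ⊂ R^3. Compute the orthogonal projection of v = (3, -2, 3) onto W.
proj_W(v) = (233/77, -146/77, 234/77)

Set up U = [u_1 | ... | u_2] ∈ R^(3×2). The projector onto W = col(U) is P = U (U^T U)^(-1) U^T.
Compute U^T U =
  [13, -1]
  [-1, 6],
and U^T v = (3, 11).
Solve U^T U · c = U^T v for the coefficients: c = (29/77, 146/77). The projection is proj_W(v) = U c.
Check: (v - proj_W(v)) · u_1 = 0  (should be 0).
Check: (v - proj_W(v)) · u_2 = 0  (should be 0).
Result: proj_W(v) = (233/77, -146/77, 234/77).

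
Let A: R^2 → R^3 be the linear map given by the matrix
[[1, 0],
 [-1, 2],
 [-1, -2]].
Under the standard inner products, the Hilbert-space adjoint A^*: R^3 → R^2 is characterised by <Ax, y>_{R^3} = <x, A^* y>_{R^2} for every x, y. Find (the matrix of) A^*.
A^* = A^T =
[[1, -1, -1],
 [0, 2, -2]]

For real matrices with standard dot products, the defining identity <Ax, y> = <x, A^* y> gives (Ax)^T y = x^T (A^*) y, i.e. x^T A^T y = x^T (A^*) y. Since this holds for all x, y, we must have A^* = A^T. Therefore
A^* =
[[1, -1, -1],
 [0, 2, -2]].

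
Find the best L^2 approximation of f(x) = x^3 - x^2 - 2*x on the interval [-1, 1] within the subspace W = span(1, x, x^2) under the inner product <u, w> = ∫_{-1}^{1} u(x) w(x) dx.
g(x) = -x^2 - 7*x/5

The best approximation g ∈ W is the orthogonal projection of f onto W. Writing g = a_0 + a_1 x + a_2 x^2, the coefficients solve the normal equations G · a = b where
  G_{ij} = <φ_i, φ_j> and b_i = <f, φ_i>, with φ_0 = 1, φ_1 = x, φ_2 = x^2.
G =
  [2, 0, 2/3]
  [0, 2/3, 0]
  [2/3, 0, 2/5],
b = (-2/3, -14/15, -2/5).
Solving gives a_0 = 0, a_1 = -7/5, a_2 = -1, so
  g(x) = -x^2 - 7*x/5.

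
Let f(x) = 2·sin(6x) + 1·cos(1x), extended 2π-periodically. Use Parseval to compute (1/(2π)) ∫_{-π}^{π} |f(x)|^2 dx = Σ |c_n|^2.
Σ |c_n|^2 = 5/2

Expand |f|^2 and use orthogonality of {sin(nx), cos(mx)} on [-π, π]:
  ∫_{-π}^{π} sin(nx)^2 dx = π, ∫ cos(mx)^2 dx = π, and cross terms integrate to 0.
So ∫_{-π}^{π} f(x)^2 dx = 2^2 · π + 1^2 · π = (4 + 1)π.
Divide by 2π: (4 + 1)/2 = 5/2.
By Parseval, this equals Σ |c_n|^2.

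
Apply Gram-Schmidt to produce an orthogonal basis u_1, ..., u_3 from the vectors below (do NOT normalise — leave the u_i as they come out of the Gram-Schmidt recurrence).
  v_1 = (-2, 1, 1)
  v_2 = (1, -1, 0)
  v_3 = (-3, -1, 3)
Orthogonal basis:
  u_1 = (-2, 1, 1)
  u_2 = (0, -1/2, 1/2)
  u_3 = (-1/3, -1/3, -1/3)

Apply the Gram-Schmidt recurrence
  u_1 = v_1
  u_i = v_i − Σ_{j<i} ((v_i · u_j) / (u_j · u_j)) · u_j.

Step by step this gives:
  u_1 = (-2, 1, 1)
  u_2 = (0, -1/2, 1/2)
  u_3 = (-1/3, -1/3, -1/3)

Orthogonality check:
  u_2 · u_1 = 0 (should be 0)
  u_3 · u_1 = 0 (should be 0)
  u_3 · u_2 = 0 (should be 0)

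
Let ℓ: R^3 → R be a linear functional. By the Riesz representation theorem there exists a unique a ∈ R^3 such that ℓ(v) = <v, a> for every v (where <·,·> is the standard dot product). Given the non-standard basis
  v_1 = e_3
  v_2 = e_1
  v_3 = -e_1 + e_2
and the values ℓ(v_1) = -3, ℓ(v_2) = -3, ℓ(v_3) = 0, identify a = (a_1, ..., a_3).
a = (-3, -3, -3)

Write a = (a_1, ..., a_3) in the standard basis. For each basis vector v_i, ℓ(v_i) = <v_i, a> is a linear equation in the a_j's. Collect the n equations into a matrix system V a = ℓ, where row i of V is v_i (expressed in the standard basis). Since V is invertible (lower-triangular with 1s on the diagonal, up to permutation), solve by back-substitution:
  V =
[[0, 0, 1],
 [1, 0, 0],
 [-1, 1, 0]]
  V a = (-3, -3, 0)
Solving gives a = (-3, -3, -3).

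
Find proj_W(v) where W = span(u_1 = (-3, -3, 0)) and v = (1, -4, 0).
proj_W(v) = (-3/2, -3/2, 0)

Set up U = [u_1 | ... | u_1] ∈ R^(3×1). The projector onto W = col(U) is P = U (U^T U)^(-1) U^T.
Compute U^T U =
  [18],
and U^T v = (9).
Solve U^T U · c = U^T v for the coefficients: c = (1/2). The projection is proj_W(v) = U c.
Check: (v - proj_W(v)) · u_1 = 0  (should be 0).
Result: proj_W(v) = (-3/2, -3/2, 0).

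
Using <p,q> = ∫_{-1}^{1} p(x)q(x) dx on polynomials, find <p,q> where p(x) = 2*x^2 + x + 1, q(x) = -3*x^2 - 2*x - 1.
<p,q> = -136/15

Expand the product: p(x)·q(x) = -6*x^4 - 7*x^3 - 7*x^2 - 3*x - 1.
∫_{-1}^{1} of each monomial x^k gives [2/(k+1) if k even, 0 if k odd]. Integrating term-by-term (or equivalently evaluating the antiderivative F(x) = -6*x^5/5 - 7*x^4/4 - 7*x^3/3 - 3*x^2/2 - x at the endpoints):
  F(1) − F(−1) = -467/60 − (77/60) = -136/15.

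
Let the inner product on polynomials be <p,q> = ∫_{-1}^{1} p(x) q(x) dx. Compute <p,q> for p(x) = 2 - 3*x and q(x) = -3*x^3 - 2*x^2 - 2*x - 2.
<p,q> = -46/15

Expand the product: p(x)·q(x) = 9*x^4 + 2*x^2 + 2*x - 4.
∫_{-1}^{1} of each monomial x^k gives [2/(k+1) if k even, 0 if k odd]. Integrating term-by-term (or equivalently evaluating the antiderivative F(x) = 9*x^5/5 + 2*x^3/3 + x^2 - 4*x at the endpoints):
  F(1) − F(−1) = -8/15 − (38/15) = -46/15.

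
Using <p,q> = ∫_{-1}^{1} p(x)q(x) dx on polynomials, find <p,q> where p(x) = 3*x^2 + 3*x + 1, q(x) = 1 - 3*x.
<p,q> = -2

Expand the product: p(x)·q(x) = -9*x^3 - 6*x^2 + 1.
∫_{-1}^{1} of each monomial x^k gives [2/(k+1) if k even, 0 if k odd]. Integrating term-by-term (or equivalently evaluating the antiderivative F(x) = -9*x^4/4 - 2*x^3 + x at the endpoints):
  F(1) − F(−1) = -13/4 − (-5/4) = -2.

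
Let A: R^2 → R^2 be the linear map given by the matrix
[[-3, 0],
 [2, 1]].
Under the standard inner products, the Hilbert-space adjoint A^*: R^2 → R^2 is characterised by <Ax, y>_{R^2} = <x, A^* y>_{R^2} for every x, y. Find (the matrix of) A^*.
A^* = A^T =
[[-3, 2],
 [0, 1]]

For real matrices with standard dot products, the defining identity <Ax, y> = <x, A^* y> gives (Ax)^T y = x^T (A^*) y, i.e. x^T A^T y = x^T (A^*) y. Since this holds for all x, y, we must have A^* = A^T. Therefore
A^* =
[[-3, 2],
 [0, 1]].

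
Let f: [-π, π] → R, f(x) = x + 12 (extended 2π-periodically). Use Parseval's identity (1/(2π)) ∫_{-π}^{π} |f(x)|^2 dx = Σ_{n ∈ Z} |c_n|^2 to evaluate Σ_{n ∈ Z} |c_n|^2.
Σ |c_n|^2 = π^2/3 + 144

Expand and integrate term by term over [-π, π]:
  ∫ (x)^2 dx = 1·(2π^3/3); ∫ 2·1·(12)·x dx = 0 (odd integrand); ∫ 12^2 dx = 144·2π.
So (1/(2π)) ∫_{-π}^{π} (x + 12)^2 dx = 1π^2/3 + 144 = π^2/3 + 144.
Parseval ⇒ Σ |c_n|^2 = π^2/3 + 144.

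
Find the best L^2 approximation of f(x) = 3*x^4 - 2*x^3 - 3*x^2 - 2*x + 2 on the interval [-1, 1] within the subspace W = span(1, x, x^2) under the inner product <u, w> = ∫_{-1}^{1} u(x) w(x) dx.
g(x) = -3*x^2/7 - 16*x/5 + 61/35

The best approximation g ∈ W is the orthogonal projection of f onto W. Writing g = a_0 + a_1 x + a_2 x^2, the coefficients solve the normal equations G · a = b where
  G_{ij} = <φ_i, φ_j> and b_i = <f, φ_i>, with φ_0 = 1, φ_1 = x, φ_2 = x^2.
G =
  [2, 0, 2/3]
  [0, 2/3, 0]
  [2/3, 0, 2/5],
b = (16/5, -32/15, 104/105).
Solving gives a_0 = 61/35, a_1 = -16/5, a_2 = -3/7, so
  g(x) = -3*x^2/7 - 16*x/5 + 61/35.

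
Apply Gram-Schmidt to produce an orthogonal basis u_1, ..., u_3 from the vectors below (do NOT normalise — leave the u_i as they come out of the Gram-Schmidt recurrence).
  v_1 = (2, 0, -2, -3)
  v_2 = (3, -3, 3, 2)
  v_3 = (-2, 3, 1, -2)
Orthogonal basis:
  u_1 = (2, 0, -2, -3)
  u_2 = (63/17, -3, 39/17, 16/17)
  u_3 = (26/491, 657/491, 1115/491, -726/491)

Apply the Gram-Schmidt recurrence
  u_1 = v_1
  u_i = v_i − Σ_{j<i} ((v_i · u_j) / (u_j · u_j)) · u_j.

Step by step this gives:
  u_1 = (2, 0, -2, -3)
  u_2 = (63/17, -3, 39/17, 16/17)
  u_3 = (26/491, 657/491, 1115/491, -726/491)

Orthogonality check:
  u_2 · u_1 = 0 (should be 0)
  u_3 · u_1 = 0 (should be 0)
  u_3 · u_2 = 0 (should be 0)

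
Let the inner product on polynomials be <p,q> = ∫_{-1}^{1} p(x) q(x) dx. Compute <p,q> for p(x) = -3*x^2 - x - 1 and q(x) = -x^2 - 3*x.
<p,q> = 58/15

Expand the product: p(x)·q(x) = 3*x^4 + 10*x^3 + 4*x^2 + 3*x.
∫_{-1}^{1} of each monomial x^k gives [2/(k+1) if k even, 0 if k odd]. Integrating term-by-term (or equivalently evaluating the antiderivative F(x) = 3*x^5/5 + 5*x^4/2 + 4*x^3/3 + 3*x^2/2 at the endpoints):
  F(1) − F(−1) = 89/15 − (31/15) = 58/15.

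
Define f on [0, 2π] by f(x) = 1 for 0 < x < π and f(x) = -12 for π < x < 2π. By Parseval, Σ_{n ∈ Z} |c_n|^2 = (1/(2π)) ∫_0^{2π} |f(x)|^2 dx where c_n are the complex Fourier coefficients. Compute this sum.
Σ |c_n|^2 = 145/2

Parseval equates the L^2 energy of f (normalised by 1/(2π)) with the ℓ^2 sum of its Fourier coefficients: (1/(2π)) ∫_0^{2π} |f|^2 = Σ |c_n|^2.
Compute the left side: (1/(2π)) [∫_0^π 1^2 dx + ∫_π^{2π} (-12)^2 dx] = (1/(2π)) · (1π + 144π) = (1 + 144)/2 = 145/2.
So Σ_{n ∈ Z} |c_n|^2 = 145/2.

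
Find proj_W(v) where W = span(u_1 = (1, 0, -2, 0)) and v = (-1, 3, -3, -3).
proj_W(v) = (1, 0, -2, 0)

Set up U = [u_1 | ... | u_1] ∈ R^(4×1). The projector onto W = col(U) is P = U (U^T U)^(-1) U^T.
Compute U^T U =
  [5],
and U^T v = (5).
Solve U^T U · c = U^T v for the coefficients: c = (1). The projection is proj_W(v) = U c.
Check: (v - proj_W(v)) · u_1 = 0  (should be 0).
Result: proj_W(v) = (1, 0, -2, 0).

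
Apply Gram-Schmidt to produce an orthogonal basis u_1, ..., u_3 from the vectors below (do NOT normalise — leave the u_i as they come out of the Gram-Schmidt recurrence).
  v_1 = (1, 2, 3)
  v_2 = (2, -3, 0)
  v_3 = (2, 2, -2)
Orthogonal basis:
  u_1 = (1, 2, 3)
  u_2 = (16/7, -17/7, 6/7)
  u_3 = (198/83, 132/83, -154/83)

Apply the Gram-Schmidt recurrence
  u_1 = v_1
  u_i = v_i − Σ_{j<i} ((v_i · u_j) / (u_j · u_j)) · u_j.

Step by step this gives:
  u_1 = (1, 2, 3)
  u_2 = (16/7, -17/7, 6/7)
  u_3 = (198/83, 132/83, -154/83)

Orthogonality check:
  u_2 · u_1 = 0 (should be 0)
  u_3 · u_1 = 0 (should be 0)
  u_3 · u_2 = 0 (should be 0)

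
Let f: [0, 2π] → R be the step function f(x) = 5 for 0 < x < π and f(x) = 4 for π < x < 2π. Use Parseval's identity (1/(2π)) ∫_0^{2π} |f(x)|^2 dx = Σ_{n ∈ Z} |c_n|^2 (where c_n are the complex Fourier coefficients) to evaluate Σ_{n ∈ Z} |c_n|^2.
Σ |c_n|^2 = 41/2

Parseval equates the L^2 energy of f (normalised by 1/(2π)) with the ℓ^2 sum of its Fourier coefficients: (1/(2π)) ∫_0^{2π} |f|^2 = Σ |c_n|^2.
Compute the left side: (1/(2π)) [∫_0^π 5^2 dx + ∫_π^{2π} 4^2 dx] = (1/(2π)) · (25π + 16π) = (25 + 16)/2 = 41/2.
So Σ_{n ∈ Z} |c_n|^2 = 41/2.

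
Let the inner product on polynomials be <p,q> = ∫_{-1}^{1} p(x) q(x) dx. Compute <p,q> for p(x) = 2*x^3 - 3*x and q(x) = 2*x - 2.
<p,q> = -12/5

Expand the product: p(x)·q(x) = 4*x^4 - 4*x^3 - 6*x^2 + 6*x.
∫_{-1}^{1} of each monomial x^k gives [2/(k+1) if k even, 0 if k odd]. Integrating term-by-term (or equivalently evaluating the antiderivative F(x) = 4*x^5/5 - x^4 - 2*x^3 + 3*x^2 at the endpoints):
  F(1) − F(−1) = 4/5 − (16/5) = -12/5.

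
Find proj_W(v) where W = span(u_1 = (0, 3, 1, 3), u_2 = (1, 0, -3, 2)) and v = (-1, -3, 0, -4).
proj_W(v) = (-108/257, -801/257, 57/257, -1017/257)

Set up U = [u_1 | ... | u_2] ∈ R^(4×2). The projector onto W = col(U) is P = U (U^T U)^(-1) U^T.
Compute U^T U =
  [19, 3]
  [3, 14],
and U^T v = (-21, -9).
Solve U^T U · c = U^T v for the coefficients: c = (-267/257, -108/257). The projection is proj_W(v) = U c.
Check: (v - proj_W(v)) · u_1 = 0  (should be 0).
Check: (v - proj_W(v)) · u_2 = 0  (should be 0).
Result: proj_W(v) = (-108/257, -801/257, 57/257, -1017/257).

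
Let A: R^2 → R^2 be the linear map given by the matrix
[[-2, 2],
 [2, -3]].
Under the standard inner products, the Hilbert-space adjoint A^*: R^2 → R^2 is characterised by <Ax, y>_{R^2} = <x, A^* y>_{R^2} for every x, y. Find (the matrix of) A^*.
A^* = A^T =
[[-2, 2],
 [2, -3]]

For real matrices with standard dot products, the defining identity <Ax, y> = <x, A^* y> gives (Ax)^T y = x^T (A^*) y, i.e. x^T A^T y = x^T (A^*) y. Since this holds for all x, y, we must have A^* = A^T. Therefore
A^* =
[[-2, 2],
 [2, -3]].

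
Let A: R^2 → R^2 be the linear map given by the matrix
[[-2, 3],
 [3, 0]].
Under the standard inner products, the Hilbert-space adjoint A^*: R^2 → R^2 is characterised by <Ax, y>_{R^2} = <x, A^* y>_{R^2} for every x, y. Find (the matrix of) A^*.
A^* = A^T =
[[-2, 3],
 [3, 0]]

For real matrices with standard dot products, the defining identity <Ax, y> = <x, A^* y> gives (Ax)^T y = x^T (A^*) y, i.e. x^T A^T y = x^T (A^*) y. Since this holds for all x, y, we must have A^* = A^T. Therefore
A^* =
[[-2, 3],
 [3, 0]].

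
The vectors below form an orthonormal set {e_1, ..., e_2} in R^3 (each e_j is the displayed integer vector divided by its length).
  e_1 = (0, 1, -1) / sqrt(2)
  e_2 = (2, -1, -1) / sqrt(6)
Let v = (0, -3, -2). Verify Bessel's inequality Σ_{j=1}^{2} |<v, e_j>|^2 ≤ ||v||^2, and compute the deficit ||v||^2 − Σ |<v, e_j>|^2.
Σ |<v, e_j>|^2 = 14/3; ||v||^2 = 13; deficit = 25/3

Write each e_j = u_j / sqrt(<u_j, u_j>) where u_j is the displayed integer vector. Then <v, e_j> = <v, u_j> / sqrt(<u_j, u_j>), so |<v, e_j>|^2 = <v, u_j>^2 / <u_j, u_j>.
Coefficients: <v, e_1> = -1/sqrt(2), <v, e_2> = 5/sqrt(6).
Square and sum: Σ |<v, e_j>|^2 = 14/3.
Compute ||v||^2 = v·v = 13.
Deficit = 13 − 14/3 = 25/3 ≥ 0, confirming Bessel's inequality. (The deficit equals ||v − Σ <v,e_j> e_j||^2, the squared distance from v to span{e_j}.)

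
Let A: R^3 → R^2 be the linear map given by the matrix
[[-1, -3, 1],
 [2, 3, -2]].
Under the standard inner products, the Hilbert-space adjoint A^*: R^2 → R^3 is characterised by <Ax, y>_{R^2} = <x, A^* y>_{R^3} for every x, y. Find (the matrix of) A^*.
A^* = A^T =
[[-1, 2],
 [-3, 3],
 [1, -2]]

For real matrices with standard dot products, the defining identity <Ax, y> = <x, A^* y> gives (Ax)^T y = x^T (A^*) y, i.e. x^T A^T y = x^T (A^*) y. Since this holds for all x, y, we must have A^* = A^T. Therefore
A^* =
[[-1, 2],
 [-3, 3],
 [1, -2]].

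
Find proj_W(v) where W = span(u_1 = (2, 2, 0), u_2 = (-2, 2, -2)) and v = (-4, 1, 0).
proj_W(v) = (-19/6, 1/6, -5/3)

Set up U = [u_1 | ... | u_2] ∈ R^(3×2). The projector onto W = col(U) is P = U (U^T U)^(-1) U^T.
Compute U^T U =
  [8, 0]
  [0, 12],
and U^T v = (-6, 10).
Solve U^T U · c = U^T v for the coefficients: c = (-3/4, 5/6). The projection is proj_W(v) = U c.
Check: (v - proj_W(v)) · u_1 = 0  (should be 0).
Check: (v - proj_W(v)) · u_2 = 0  (should be 0).
Result: proj_W(v) = (-19/6, 1/6, -5/3).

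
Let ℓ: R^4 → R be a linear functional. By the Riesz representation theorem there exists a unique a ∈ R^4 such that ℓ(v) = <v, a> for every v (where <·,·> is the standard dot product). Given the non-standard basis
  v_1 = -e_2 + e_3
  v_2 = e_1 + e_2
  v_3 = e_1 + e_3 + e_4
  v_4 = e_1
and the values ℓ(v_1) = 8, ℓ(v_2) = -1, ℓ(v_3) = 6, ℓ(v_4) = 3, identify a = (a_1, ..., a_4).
a = (3, -4, 4, -1)

Write a = (a_1, ..., a_4) in the standard basis. For each basis vector v_i, ℓ(v_i) = <v_i, a> is a linear equation in the a_j's. Collect the n equations into a matrix system V a = ℓ, where row i of V is v_i (expressed in the standard basis). Since V is invertible (lower-triangular with 1s on the diagonal, up to permutation), solve by back-substitution:
  V =
[[0, -1, 1, 0],
 [1, 1, 0, 0],
 [1, 0, 1, 1],
 [1, 0, 0, 0]]
  V a = (8, -1, 6, 3)
Solving gives a = (3, -4, 4, -1).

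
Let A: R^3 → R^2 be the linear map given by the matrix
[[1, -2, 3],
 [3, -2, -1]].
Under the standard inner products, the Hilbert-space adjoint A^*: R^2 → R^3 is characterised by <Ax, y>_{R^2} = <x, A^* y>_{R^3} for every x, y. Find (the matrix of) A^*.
A^* = A^T =
[[1, 3],
 [-2, -2],
 [3, -1]]

For real matrices with standard dot products, the defining identity <Ax, y> = <x, A^* y> gives (Ax)^T y = x^T (A^*) y, i.e. x^T A^T y = x^T (A^*) y. Since this holds for all x, y, we must have A^* = A^T. Therefore
A^* =
[[1, 3],
 [-2, -2],
 [3, -1]].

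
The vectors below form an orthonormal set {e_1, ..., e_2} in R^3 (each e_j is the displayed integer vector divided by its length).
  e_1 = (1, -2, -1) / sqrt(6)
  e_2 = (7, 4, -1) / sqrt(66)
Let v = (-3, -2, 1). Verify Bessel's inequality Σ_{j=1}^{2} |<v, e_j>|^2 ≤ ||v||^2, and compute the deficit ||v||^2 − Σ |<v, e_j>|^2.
Σ |<v, e_j>|^2 = 150/11; ||v||^2 = 14; deficit = 4/11

Write each e_j = u_j / sqrt(<u_j, u_j>) where u_j is the displayed integer vector. Then <v, e_j> = <v, u_j> / sqrt(<u_j, u_j>), so |<v, e_j>|^2 = <v, u_j>^2 / <u_j, u_j>.
Coefficients: <v, e_1> = 0/sqrt(6), <v, e_2> = -30/sqrt(66).
Square and sum: Σ |<v, e_j>|^2 = 150/11.
Compute ||v||^2 = v·v = 14.
Deficit = 14 − 150/11 = 4/11 ≥ 0, confirming Bessel's inequality. (The deficit equals ||v − Σ <v,e_j> e_j||^2, the squared distance from v to span{e_j}.)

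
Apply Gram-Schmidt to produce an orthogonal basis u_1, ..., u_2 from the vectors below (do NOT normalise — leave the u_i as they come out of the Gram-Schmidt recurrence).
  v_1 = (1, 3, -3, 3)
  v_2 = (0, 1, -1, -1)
Orthogonal basis:
  u_1 = (1, 3, -3, 3)
  u_2 = (-3/28, 19/28, -19/28, -37/28)

Apply the Gram-Schmidt recurrence
  u_1 = v_1
  u_i = v_i − Σ_{j<i} ((v_i · u_j) / (u_j · u_j)) · u_j.

Step by step this gives:
  u_1 = (1, 3, -3, 3)
  u_2 = (-3/28, 19/28, -19/28, -37/28)

Orthogonality check:
  u_2 · u_1 = 0 (should be 0)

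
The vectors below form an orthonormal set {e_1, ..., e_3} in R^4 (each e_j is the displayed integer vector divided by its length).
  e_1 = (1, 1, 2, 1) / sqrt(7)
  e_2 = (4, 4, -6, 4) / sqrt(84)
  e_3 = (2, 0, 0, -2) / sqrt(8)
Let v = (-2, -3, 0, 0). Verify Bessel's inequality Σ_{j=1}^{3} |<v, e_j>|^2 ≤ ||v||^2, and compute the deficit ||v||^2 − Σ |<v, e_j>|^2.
Σ |<v, e_j>|^2 = 31/3; ||v||^2 = 13; deficit = 8/3

Write each e_j = u_j / sqrt(<u_j, u_j>) where u_j is the displayed integer vector. Then <v, e_j> = <v, u_j> / sqrt(<u_j, u_j>), so |<v, e_j>|^2 = <v, u_j>^2 / <u_j, u_j>.
Coefficients: <v, e_1> = -5/sqrt(7), <v, e_2> = -20/sqrt(84), <v, e_3> = -4/sqrt(8).
Square and sum: Σ |<v, e_j>|^2 = 31/3.
Compute ||v||^2 = v·v = 13.
Deficit = 13 − 31/3 = 8/3 ≥ 0, confirming Bessel's inequality. (The deficit equals ||v − Σ <v,e_j> e_j||^2, the squared distance from v to span{e_j}.)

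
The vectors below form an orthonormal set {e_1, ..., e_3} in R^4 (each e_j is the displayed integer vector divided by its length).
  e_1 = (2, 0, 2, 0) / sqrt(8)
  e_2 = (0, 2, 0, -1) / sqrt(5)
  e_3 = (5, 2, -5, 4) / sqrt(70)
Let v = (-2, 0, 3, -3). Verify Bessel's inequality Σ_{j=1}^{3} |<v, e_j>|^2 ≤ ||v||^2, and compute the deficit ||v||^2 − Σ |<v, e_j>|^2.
Σ |<v, e_j>|^2 = 153/7; ||v||^2 = 22; deficit = 1/7

Write each e_j = u_j / sqrt(<u_j, u_j>) where u_j is the displayed integer vector. Then <v, e_j> = <v, u_j> / sqrt(<u_j, u_j>), so |<v, e_j>|^2 = <v, u_j>^2 / <u_j, u_j>.
Coefficients: <v, e_1> = 2/sqrt(8), <v, e_2> = 3/sqrt(5), <v, e_3> = -37/sqrt(70).
Square and sum: Σ |<v, e_j>|^2 = 153/7.
Compute ||v||^2 = v·v = 22.
Deficit = 22 − 153/7 = 1/7 ≥ 0, confirming Bessel's inequality. (The deficit equals ||v − Σ <v,e_j> e_j||^2, the squared distance from v to span{e_j}.)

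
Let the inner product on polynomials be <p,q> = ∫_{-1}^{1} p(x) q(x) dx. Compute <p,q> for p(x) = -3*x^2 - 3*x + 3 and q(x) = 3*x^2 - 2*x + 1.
<p,q> = 52/5

Expand the product: p(x)·q(x) = -9*x^4 - 3*x^3 + 12*x^2 - 9*x + 3.
∫_{-1}^{1} of each monomial x^k gives [2/(k+1) if k even, 0 if k odd]. Integrating term-by-term (or equivalently evaluating the antiderivative F(x) = -9*x^5/5 - 3*x^4/4 + 4*x^3 - 9*x^2/2 + 3*x at the endpoints):
  F(1) − F(−1) = -1/20 − (-209/20) = 52/5.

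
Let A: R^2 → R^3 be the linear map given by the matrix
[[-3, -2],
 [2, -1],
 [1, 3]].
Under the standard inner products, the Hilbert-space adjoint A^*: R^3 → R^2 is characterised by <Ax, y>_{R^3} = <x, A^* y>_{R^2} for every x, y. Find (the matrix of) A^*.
A^* = A^T =
[[-3, 2, 1],
 [-2, -1, 3]]

For real matrices with standard dot products, the defining identity <Ax, y> = <x, A^* y> gives (Ax)^T y = x^T (A^*) y, i.e. x^T A^T y = x^T (A^*) y. Since this holds for all x, y, we must have A^* = A^T. Therefore
A^* =
[[-3, 2, 1],
 [-2, -1, 3]].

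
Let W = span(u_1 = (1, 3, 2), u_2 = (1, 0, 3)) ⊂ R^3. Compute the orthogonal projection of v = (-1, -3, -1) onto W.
proj_W(v) = (-64/91, -276/91, -100/91)

Set up U = [u_1 | ... | u_2] ∈ R^(3×2). The projector onto W = col(U) is P = U (U^T U)^(-1) U^T.
Compute U^T U =
  [14, 7]
  [7, 10],
and U^T v = (-12, -4).
Solve U^T U · c = U^T v for the coefficients: c = (-92/91, 4/13). The projection is proj_W(v) = U c.
Check: (v - proj_W(v)) · u_1 = 0  (should be 0).
Check: (v - proj_W(v)) · u_2 = 0  (should be 0).
Result: proj_W(v) = (-64/91, -276/91, -100/91).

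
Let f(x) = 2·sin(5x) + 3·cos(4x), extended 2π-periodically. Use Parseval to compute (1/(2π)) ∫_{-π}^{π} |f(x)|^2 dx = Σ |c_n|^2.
Σ |c_n|^2 = 13/2

Expand |f|^2 and use orthogonality of {sin(nx), cos(mx)} on [-π, π]:
  ∫_{-π}^{π} sin(nx)^2 dx = π, ∫ cos(mx)^2 dx = π, and cross terms integrate to 0.
So ∫_{-π}^{π} f(x)^2 dx = 2^2 · π + 3^2 · π = (4 + 9)π.
Divide by 2π: (4 + 9)/2 = 13/2.
By Parseval, this equals Σ |c_n|^2.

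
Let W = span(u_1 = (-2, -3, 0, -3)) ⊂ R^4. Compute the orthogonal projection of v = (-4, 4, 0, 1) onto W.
proj_W(v) = (7/11, 21/22, 0, 21/22)

Set up U = [u_1 | ... | u_1] ∈ R^(4×1). The projector onto W = col(U) is P = U (U^T U)^(-1) U^T.
Compute U^T U =
  [22],
and U^T v = (-7).
Solve U^T U · c = U^T v for the coefficients: c = (-7/22). The projection is proj_W(v) = U c.
Check: (v - proj_W(v)) · u_1 = 0  (should be 0).
Result: proj_W(v) = (7/11, 21/22, 0, 21/22).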